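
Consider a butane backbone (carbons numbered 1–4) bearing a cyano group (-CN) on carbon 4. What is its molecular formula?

C5H9N

Atom tally by fragment:
  CH3 → C:1 H:3
  CH2 → C:1 H:2
  CH2 → C:1 H:2
  CH2CN → C:2 H:2 N:1
Element totals:
  C: 5
  H: 9
  N: 1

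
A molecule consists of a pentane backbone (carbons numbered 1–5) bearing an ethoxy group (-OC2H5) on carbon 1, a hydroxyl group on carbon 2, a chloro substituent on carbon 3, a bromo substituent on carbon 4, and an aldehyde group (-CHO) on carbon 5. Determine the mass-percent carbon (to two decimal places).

Atom tally by fragment:
  C2H5OCH2 → C:3 H:7 O:1
  CH(OH) → C:1 H:2 O:1
  CH(Cl) → C:1 H:1 Cl:1
  CH(Br) → C:1 H:1 Br:1
  CH2CHO → C:2 H:3 O:1
Element totals:
  C: 8
  H: 14
  Br: 1
  Cl: 1
  O: 3
Molecular formula: C8H14BrClO3.
Molar mass = 273.551 g/mol.
Mass from C: 8 × 12.011 = 96.088 g/mol.
%C = 96.088 / 273.551 × 100 = 35.13%.

35.13%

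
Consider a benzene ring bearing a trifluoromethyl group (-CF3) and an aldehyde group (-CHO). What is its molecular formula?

C8H5F3O

Atom tally by fragment:
  benzene ring core → C:6 H:6
  (− 2 ring H displaced by substituents)
  + CF3 → C:1 F:3
  + CHO → C:1 H:1 O:1
Element totals:
  C: 8
  H: 5
  F: 3
  O: 1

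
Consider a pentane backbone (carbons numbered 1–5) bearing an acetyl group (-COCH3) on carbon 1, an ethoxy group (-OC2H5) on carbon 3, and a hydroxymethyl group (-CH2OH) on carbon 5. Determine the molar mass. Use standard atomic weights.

188.27 g/mol

Atom tally by fragment:
  CH3COCH2 → C:3 H:5 O:1
  CH2 → C:1 H:2
  CH(OC2H5) → C:3 H:6 O:1
  CH2 → C:1 H:2
  CH2CH2OH → C:2 H:5 O:1
Element totals:
  C: 10
  H: 20
  O: 3
Molecular formula: C10H20O3.
  M = 10(12.011) + 20(1.008) + 3(15.999)
    = 120.110 + 20.160 + 47.997 = 188.267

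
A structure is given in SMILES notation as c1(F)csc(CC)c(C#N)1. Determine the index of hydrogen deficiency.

Atom tally by fragment:
  thiophene ring core → C:4 H:4 S:1
  (− 3 ring H displaced by substituents)
  + F → F:1
  + C2H5 → C:2 H:5
  + CN → C:1 N:1
Element totals:
  C: 7
  H: 6
  F: 1
  N: 1
  S: 1
Molecular formula: C7H6FNS.
DoU = (2C + 2 + N − H − X) / 2 = (2·7 + 2 + 1 − 6 − 1) / 2 = 5.

5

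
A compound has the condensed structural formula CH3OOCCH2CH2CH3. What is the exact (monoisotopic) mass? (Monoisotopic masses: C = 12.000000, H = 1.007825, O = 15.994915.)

102.0681

Atom tally by fragment:
  CH3OOCCH2 → C:3 H:5 O:2
  CH2 → C:1 H:2
  CH3 → C:1 H:3
Element totals:
  C: 5
  H: 10
  O: 2
Molecular formula: C5H10O2.
  M = 5(12.0) + 10(1.007825) + 2(15.994915)
    = 60.000000 + 10.078250 + 31.989830 = 102.068080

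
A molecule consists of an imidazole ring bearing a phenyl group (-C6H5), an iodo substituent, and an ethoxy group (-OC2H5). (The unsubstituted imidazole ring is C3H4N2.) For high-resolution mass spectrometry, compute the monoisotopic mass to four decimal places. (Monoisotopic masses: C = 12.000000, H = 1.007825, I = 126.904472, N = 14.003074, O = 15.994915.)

313.9916

Atom tally by fragment:
  imidazole ring core → C:3 H:4 N:2
  (− 3 ring H displaced by substituents)
  + C6H5 → C:6 H:5
  + I → I:1
  + OC2H5 → C:2 H:5 O:1
Element totals:
  C: 11
  H: 11
  I: 1
  N: 2
  O: 1
Molecular formula: C11H11IN2O.
  M = 11(12.0) + 11(1.007825) + 126.904472 + 2(14.003074) + 15.994915
    = 132.000000 + 11.086075 + 126.904472 + 28.006148 + 15.994915 = 313.991610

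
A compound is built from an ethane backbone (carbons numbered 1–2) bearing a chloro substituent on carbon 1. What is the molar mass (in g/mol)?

Atom tally by fragment:
  ClCH2 → C:1 H:2 Cl:1
  CH3 → C:1 H:3
Element totals:
  C: 2
  H: 5
  Cl: 1
Molecular formula: C2H5Cl.
  M = 2(12.011) + 5(1.008) + 35.45
    = 24.022 + 5.040 + 35.450 = 64.512

64.51 g/mol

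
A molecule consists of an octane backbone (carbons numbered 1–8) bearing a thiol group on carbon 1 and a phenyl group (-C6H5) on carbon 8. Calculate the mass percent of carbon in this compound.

Atom tally by fragment:
  HSCH2 → C:1 H:3 S:1
  CH2 → C:1 H:2
  CH2 → C:1 H:2
  CH2 → C:1 H:2
  CH2 → C:1 H:2
  CH2 → C:1 H:2
  CH2 → C:1 H:2
  CH2C6H5 → C:7 H:7
Element totals:
  C: 14
  H: 22
  S: 1
Molecular formula: C14H22S.
Molar mass = 222.390 g/mol.
Mass from C: 14 × 12.011 = 168.154 g/mol.
%C = 168.154 / 222.390 × 100 = 75.61%.

75.61%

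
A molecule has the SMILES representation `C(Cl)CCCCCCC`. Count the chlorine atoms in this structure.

Atom tally by fragment:
  ClCH2 → C:1 H:2 Cl:1
  CH2 → C:1 H:2
  CH2 → C:1 H:2
  CH2 → C:1 H:2
  CH2 → C:1 H:2
  CH2 → C:1 H:2
  CH2 → C:1 H:2
  CH3 → C:1 H:3
Element totals:
  C: 8
  H: 17
  Cl: 1

1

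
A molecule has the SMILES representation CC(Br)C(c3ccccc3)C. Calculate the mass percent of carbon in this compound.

Atom tally by fragment:
  CH3 → C:1 H:3
  CH(Br) → C:1 H:1 Br:1
  CH(C6H5) → C:7 H:6
  CH3 → C:1 H:3
Element totals:
  C: 10
  H: 13
  Br: 1
Molecular formula: C10H13Br.
Molar mass = 213.118 g/mol.
Mass from C: 10 × 12.011 = 120.110 g/mol.
%C = 120.110 / 213.118 × 100 = 56.36%.

56.36%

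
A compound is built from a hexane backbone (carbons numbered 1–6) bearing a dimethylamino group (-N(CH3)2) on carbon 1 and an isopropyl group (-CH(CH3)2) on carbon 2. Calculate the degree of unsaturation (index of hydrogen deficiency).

Atom tally by fragment:
  (CH3)2NCH2 → C:3 H:8 N:1
  CH(CH(CH3)2) → C:4 H:8
  CH2 → C:1 H:2
  CH2 → C:1 H:2
  CH2 → C:1 H:2
  CH3 → C:1 H:3
Element totals:
  C: 11
  H: 25
  N: 1
Molecular formula: C11H25N.
DoU = (2C + 2 + N − H − X) / 2 = (2·11 + 2 + 1 − 25 − 0) / 2 = 0.

0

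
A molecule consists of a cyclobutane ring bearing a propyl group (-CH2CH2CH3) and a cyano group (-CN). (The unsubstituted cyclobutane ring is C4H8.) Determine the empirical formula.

C8H13N

Atom tally by fragment:
  cyclobutane ring core → C:4 H:8
  (− 2 ring H displaced by substituents)
  + CH2CH2CH3 → C:3 H:7
  + CN → C:1 N:1
Element totals:
  C: 8
  H: 13
  N: 1
Molecular formula: C8H13N.
gcd of subscripts (8, 13, 1) = 1, so the empirical formula equals the molecular formula.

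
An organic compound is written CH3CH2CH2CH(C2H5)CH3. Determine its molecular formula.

C7H16

Element totals:
  C: 7
  H: 16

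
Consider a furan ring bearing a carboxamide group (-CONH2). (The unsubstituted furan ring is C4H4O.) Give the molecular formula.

Atom tally by fragment:
  furan ring core → C:4 H:4 O:1
  (− 1 ring H displaced by substituents)
  + CONH2 → C:1 H:2 O:1 N:1
Element totals:
  C: 5
  H: 5
  N: 1
  O: 2

C5H5NO2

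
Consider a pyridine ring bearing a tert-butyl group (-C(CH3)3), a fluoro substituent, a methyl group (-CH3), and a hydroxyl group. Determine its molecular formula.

C10H14FNO

Atom tally by fragment:
  pyridine ring core → C:5 H:5 N:1
  (− 4 ring H displaced by substituents)
  + C(CH3)3 → C:4 H:9
  + F → F:1
  + CH3 → C:1 H:3
  + OH → O:1 H:1
Element totals:
  C: 10
  H: 14
  F: 1
  N: 1
  O: 1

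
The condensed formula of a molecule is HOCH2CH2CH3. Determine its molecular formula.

Atom tally by fragment:
  HOCH2 → C:1 H:3 O:1
  CH2 → C:1 H:2
  CH3 → C:1 H:3
Element totals:
  C: 3
  H: 8
  O: 1

C3H8O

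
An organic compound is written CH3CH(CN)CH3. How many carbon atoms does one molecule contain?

4

Atom tally by fragment:
  CH3 → C:1 H:3
  CH(CN) → C:2 H:1 N:1
  CH3 → C:1 H:3
Element totals:
  C: 4
  H: 7
  N: 1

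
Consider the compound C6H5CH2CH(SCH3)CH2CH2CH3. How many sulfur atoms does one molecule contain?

1

Element totals:
  C: 12
  H: 18
  S: 1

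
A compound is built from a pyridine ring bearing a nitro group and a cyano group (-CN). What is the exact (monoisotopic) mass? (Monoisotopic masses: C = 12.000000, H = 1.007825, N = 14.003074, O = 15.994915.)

Atom tally by fragment:
  pyridine ring core → C:5 H:5 N:1
  (− 2 ring H displaced by substituents)
  + NO2 → N:1 O:2
  + CN → C:1 N:1
Element totals:
  C: 6
  H: 3
  N: 3
  O: 2
Molecular formula: C6H3N3O2.
  M = 6(12.0) + 3(1.007825) + 3(14.003074) + 2(15.994915)
    = 72.000000 + 3.023475 + 42.009222 + 31.989830 = 149.022527

149.0225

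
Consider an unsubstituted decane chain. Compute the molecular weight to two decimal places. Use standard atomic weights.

Atom tally by fragment:
  CH3 → C:1 H:3
  CH2 → C:1 H:2
  CH2 → C:1 H:2
  CH2 → C:1 H:2
  CH2 → C:1 H:2
  CH2 → C:1 H:2
  CH2 → C:1 H:2
  CH2 → C:1 H:2
  CH2 → C:1 H:2
  CH3 → C:1 H:3
Element totals:
  C: 10
  H: 22
Molecular formula: C10H22.
  M = 10(12.011) + 22(1.008)
    = 120.110 + 22.176 = 142.286

142.29 g/mol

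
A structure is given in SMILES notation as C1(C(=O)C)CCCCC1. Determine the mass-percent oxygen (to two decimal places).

12.68%

Atom tally by fragment:
  cyclohexane ring core → C:6 H:12
  (− 1 ring H displaced by substituents)
  + COCH3 → C:2 H:3 O:1
Element totals:
  C: 8
  H: 14
  O: 1
Molecular formula: C8H14O.
Molar mass = 126.199 g/mol.
Mass from O: 1 × 15.999 = 15.999 g/mol.
%O = 15.999 / 126.199 × 100 = 12.68%.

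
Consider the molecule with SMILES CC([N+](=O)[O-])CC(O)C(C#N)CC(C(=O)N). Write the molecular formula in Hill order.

Atom tally by fragment:
  CH3 → C:1 H:3
  CH(NO2) → C:1 H:1 N:1 O:2
  CH2 → C:1 H:2
  CH(OH) → C:1 H:2 O:1
  CH(CN) → C:2 H:1 N:1
  CH2 → C:1 H:2
  CH2CONH2 → C:2 H:4 O:1 N:1
Element totals:
  C: 9
  H: 15
  N: 3
  O: 4

C9H15N3O4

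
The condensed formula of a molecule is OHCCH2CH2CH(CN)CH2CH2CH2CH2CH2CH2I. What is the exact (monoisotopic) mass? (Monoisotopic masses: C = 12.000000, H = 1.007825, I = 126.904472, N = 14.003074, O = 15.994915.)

307.0433

Element totals:
  C: 11
  H: 18
  I: 1
  N: 1
  O: 1
Molecular formula: C11H18INO.
  M = 11(12.0) + 18(1.007825) + 126.904472 + 14.003074 + 15.994915
    = 132.000000 + 18.140850 + 126.904472 + 14.003074 + 15.994915 = 307.043311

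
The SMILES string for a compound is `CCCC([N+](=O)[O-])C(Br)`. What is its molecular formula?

C5H10BrNO2

Atom tally by fragment:
  CH3 → C:1 H:3
  CH2 → C:1 H:2
  CH2 → C:1 H:2
  CH(NO2) → C:1 H:1 N:1 O:2
  CH2Br → C:1 H:2 Br:1
Element totals:
  C: 5
  H: 10
  Br: 1
  N: 1
  O: 2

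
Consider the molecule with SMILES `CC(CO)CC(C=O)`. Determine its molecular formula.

Atom tally by fragment:
  CH3 → C:1 H:3
  CH(CH2OH) → C:2 H:4 O:1
  CH2 → C:1 H:2
  CH2CHO → C:2 H:3 O:1
Element totals:
  C: 6
  H: 12
  O: 2

C6H12O2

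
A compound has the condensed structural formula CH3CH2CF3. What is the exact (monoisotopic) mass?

98.0343

Atom tally by fragment:
  CH3 → C:1 H:3
  CH2CF3 → C:2 H:2 F:3
Element totals:
  C: 3
  H: 5
  F: 3
Molecular formula: C3H5F3.
  M = 3(12.0) + 5(1.007825) + 3(18.998403)
    = 36.000000 + 5.039125 + 56.995209 = 98.034334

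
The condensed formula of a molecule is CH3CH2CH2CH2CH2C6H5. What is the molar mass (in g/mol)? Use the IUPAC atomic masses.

Element totals:
  C: 11
  H: 16
Molecular formula: C11H16.
  M = 11(12.011) + 16(1.008)
    = 132.121 + 16.128 = 148.249

148.25 g/mol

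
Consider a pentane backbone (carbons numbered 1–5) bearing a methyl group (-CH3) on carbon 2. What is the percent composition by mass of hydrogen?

16.38%

Atom tally by fragment:
  CH3 → C:1 H:3
  CH(CH3) → C:2 H:4
  CH2 → C:1 H:2
  CH2 → C:1 H:2
  CH3 → C:1 H:3
Element totals:
  C: 6
  H: 14
Molecular formula: C6H14.
Molar mass = 86.178 g/mol.
Mass from H: 14 × 1.008 = 14.112 g/mol.
%H = 14.112 / 86.178 × 100 = 16.38%.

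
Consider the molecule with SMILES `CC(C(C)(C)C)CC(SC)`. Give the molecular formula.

C9H20S

Atom tally by fragment:
  CH3 → C:1 H:3
  CH(C(CH3)3) → C:5 H:10
  CH2 → C:1 H:2
  CH2SCH3 → C:2 H:5 S:1
Element totals:
  C: 9
  H: 20
  S: 1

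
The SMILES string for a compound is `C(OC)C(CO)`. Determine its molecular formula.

C4H10O2

Atom tally by fragment:
  CH3OCH2 → C:2 H:5 O:1
  CH2CH2OH → C:2 H:5 O:1
Element totals:
  C: 4
  H: 10
  O: 2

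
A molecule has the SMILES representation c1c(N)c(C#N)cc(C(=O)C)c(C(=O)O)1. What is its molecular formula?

Atom tally by fragment:
  benzene ring core → C:6 H:6
  (− 4 ring H displaced by substituents)
  + NH2 → N:1 H:2
  + CN → C:1 N:1
  + COCH3 → C:2 H:3 O:1
  + COOH → C:1 H:1 O:2
Element totals:
  C: 10
  H: 8
  N: 2
  O: 3

C10H8N2O3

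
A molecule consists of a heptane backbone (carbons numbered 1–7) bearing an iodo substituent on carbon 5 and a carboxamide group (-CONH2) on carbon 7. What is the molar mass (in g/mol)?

Atom tally by fragment:
  CH3 → C:1 H:3
  CH2 → C:1 H:2
  CH2 → C:1 H:2
  CH2 → C:1 H:2
  CH(I) → C:1 H:1 I:1
  CH2 → C:1 H:2
  CH2CONH2 → C:2 H:4 O:1 N:1
Element totals:
  C: 8
  H: 16
  I: 1
  N: 1
  O: 1
Molecular formula: C8H16INO.
  M = 8(12.011) + 16(1.008) + 126.904 + 14.007 + 15.999
    = 96.088 + 16.128 + 126.904 + 14.007 + 15.999 = 269.126

269.13 g/mol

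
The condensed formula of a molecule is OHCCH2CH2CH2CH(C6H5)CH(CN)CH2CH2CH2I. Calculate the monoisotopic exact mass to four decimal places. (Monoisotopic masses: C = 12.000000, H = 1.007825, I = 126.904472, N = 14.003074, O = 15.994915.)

369.0590

Element totals:
  C: 16
  H: 20
  I: 1
  N: 1
  O: 1
Molecular formula: C16H20INO.
  M = 16(12.0) + 20(1.007825) + 126.904472 + 14.003074 + 15.994915
    = 192.000000 + 20.156500 + 126.904472 + 14.003074 + 15.994915 = 369.058961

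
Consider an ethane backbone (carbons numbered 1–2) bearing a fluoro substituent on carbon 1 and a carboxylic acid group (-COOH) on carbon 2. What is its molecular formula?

Atom tally by fragment:
  FCH2 → C:1 H:2 F:1
  CH2COOH → C:2 H:3 O:2
Element totals:
  C: 3
  H: 5
  F: 1
  O: 2

C3H5FO2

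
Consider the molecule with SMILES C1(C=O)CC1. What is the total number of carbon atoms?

4

Atom tally by fragment:
  cyclopropane ring core → C:3 H:6
  (− 1 ring H displaced by substituents)
  + CHO → C:1 H:1 O:1
Element totals:
  C: 4
  H: 6
  O: 1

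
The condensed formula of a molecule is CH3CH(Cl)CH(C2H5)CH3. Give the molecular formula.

C6H13Cl

Atom tally by fragment:
  CH3 → C:1 H:3
  CH(Cl) → C:1 H:1 Cl:1
  CH(C2H5) → C:3 H:6
  CH3 → C:1 H:3
Element totals:
  C: 6
  H: 13
  Cl: 1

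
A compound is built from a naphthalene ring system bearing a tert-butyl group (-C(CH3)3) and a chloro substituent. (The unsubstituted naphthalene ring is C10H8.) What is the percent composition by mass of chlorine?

Atom tally by fragment:
  naphthalene ring system core → C:10 H:8
  (− 2 ring H displaced by substituents)
  + C(CH3)3 → C:4 H:9
  + Cl → Cl:1
Element totals:
  C: 14
  H: 15
  Cl: 1
Molecular formula: C14H15Cl.
Molar mass = 218.724 g/mol.
Mass from Cl: 1 × 35.45 = 35.450 g/mol.
%Cl = 35.450 / 218.724 × 100 = 16.21%.

16.21%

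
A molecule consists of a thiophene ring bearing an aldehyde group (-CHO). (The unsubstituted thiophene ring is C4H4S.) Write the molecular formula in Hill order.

Atom tally by fragment:
  thiophene ring core → C:4 H:4 S:1
  (− 1 ring H displaced by substituents)
  + CHO → C:1 H:1 O:1
Element totals:
  C: 5
  H: 4
  O: 1
  S: 1

C5H4OS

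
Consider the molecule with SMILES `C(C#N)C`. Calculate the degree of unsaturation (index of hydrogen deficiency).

Atom tally by fragment:
  NCCH2 → C:2 H:2 N:1
  CH3 → C:1 H:3
Element totals:
  C: 3
  H: 5
  N: 1
Molecular formula: C3H5N.
DoU = (2C + 2 + N − H − X) / 2 = (2·3 + 2 + 1 − 5 − 0) / 2 = 2.

2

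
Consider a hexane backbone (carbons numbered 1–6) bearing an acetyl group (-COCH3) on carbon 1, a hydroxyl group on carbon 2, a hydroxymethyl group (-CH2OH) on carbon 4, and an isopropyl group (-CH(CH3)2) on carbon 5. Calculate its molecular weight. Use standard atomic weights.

216.32 g/mol

Atom tally by fragment:
  CH3COCH2 → C:3 H:5 O:1
  CH(OH) → C:1 H:2 O:1
  CH2 → C:1 H:2
  CH(CH2OH) → C:2 H:4 O:1
  CH(CH(CH3)2) → C:4 H:8
  CH3 → C:1 H:3
Element totals:
  C: 12
  H: 24
  O: 3
Molecular formula: C12H24O3.
  M = 12(12.011) + 24(1.008) + 3(15.999)
    = 144.132 + 24.192 + 47.997 = 216.321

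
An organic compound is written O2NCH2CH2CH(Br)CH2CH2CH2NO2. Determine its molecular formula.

C6H11BrN2O4

Element totals:
  C: 6
  H: 11
  Br: 1
  N: 2
  O: 4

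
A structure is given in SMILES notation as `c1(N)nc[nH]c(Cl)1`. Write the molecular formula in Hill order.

C3H4ClN3

Atom tally by fragment:
  imidazole ring core → C:3 H:4 N:2
  (− 2 ring H displaced by substituents)
  + NH2 → N:1 H:2
  + Cl → Cl:1
Element totals:
  C: 3
  H: 4
  Cl: 1
  N: 3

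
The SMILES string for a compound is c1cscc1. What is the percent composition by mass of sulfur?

Atom tally by fragment:
  thiophene ring core → C:4 H:4 S:1
Element totals:
  C: 4
  H: 4
  S: 1
Molecular formula: C4H4S.
Molar mass = 84.136 g/mol.
Mass from S: 1 × 32.06 = 32.060 g/mol.
%S = 32.060 / 84.136 × 100 = 38.10%.

38.10%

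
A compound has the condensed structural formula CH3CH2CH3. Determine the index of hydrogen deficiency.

Element totals:
  C: 3
  H: 8
Molecular formula: C3H8.
DoU = (2C + 2 + N − H − X) / 2 = (2·3 + 2 + 0 − 8 − 0) / 2 = 0.

0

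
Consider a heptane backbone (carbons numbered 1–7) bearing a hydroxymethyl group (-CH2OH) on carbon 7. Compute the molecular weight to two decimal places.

130.23 g/mol

Atom tally by fragment:
  CH3 → C:1 H:3
  CH2 → C:1 H:2
  CH2 → C:1 H:2
  CH2 → C:1 H:2
  CH2 → C:1 H:2
  CH2 → C:1 H:2
  CH2CH2OH → C:2 H:5 O:1
Element totals:
  C: 8
  H: 18
  O: 1
Molecular formula: C8H18O.
  M = 8(12.011) + 18(1.008) + 15.999
    = 96.088 + 18.144 + 15.999 = 130.231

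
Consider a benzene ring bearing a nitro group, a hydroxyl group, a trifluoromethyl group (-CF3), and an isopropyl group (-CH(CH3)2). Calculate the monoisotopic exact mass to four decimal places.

Atom tally by fragment:
  benzene ring core → C:6 H:6
  (− 4 ring H displaced by substituents)
  + NO2 → N:1 O:2
  + OH → O:1 H:1
  + CF3 → C:1 F:3
  + CH(CH3)2 → C:3 H:7
Element totals:
  C: 10
  H: 10
  F: 3
  N: 1
  O: 3
Molecular formula: C10H10F3NO3.
  M = 10(12.0) + 10(1.007825) + 3(18.998403) + 14.003074 + 3(15.994915)
    = 120.000000 + 10.078250 + 56.995209 + 14.003074 + 47.984745 = 249.061278

249.0613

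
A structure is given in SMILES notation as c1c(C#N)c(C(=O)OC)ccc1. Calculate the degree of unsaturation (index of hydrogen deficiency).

Atom tally by fragment:
  benzene ring core → C:6 H:6
  (− 2 ring H displaced by substituents)
  + CN → C:1 N:1
  + COOCH3 → C:2 H:3 O:2
Element totals:
  C: 9
  H: 7
  N: 1
  O: 2
Molecular formula: C9H7NO2.
DoU = (2C + 2 + N − H − X) / 2 = (2·9 + 2 + 1 − 7 − 0) / 2 = 7.

7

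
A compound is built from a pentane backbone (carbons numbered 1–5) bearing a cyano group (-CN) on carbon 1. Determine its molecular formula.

C6H11N

Atom tally by fragment:
  NCCH2 → C:2 H:2 N:1
  CH2 → C:1 H:2
  CH2 → C:1 H:2
  CH2 → C:1 H:2
  CH3 → C:1 H:3
Element totals:
  C: 6
  H: 11
  N: 1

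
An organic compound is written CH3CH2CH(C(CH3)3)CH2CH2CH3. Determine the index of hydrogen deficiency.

Atom tally by fragment:
  CH3 → C:1 H:3
  CH2 → C:1 H:2
  CH(C(CH3)3) → C:5 H:10
  CH2 → C:1 H:2
  CH2 → C:1 H:2
  CH3 → C:1 H:3
Element totals:
  C: 10
  H: 22
Molecular formula: C10H22.
DoU = (2C + 2 + N − H − X) / 2 = (2·10 + 2 + 0 − 22 − 0) / 2 = 0.

0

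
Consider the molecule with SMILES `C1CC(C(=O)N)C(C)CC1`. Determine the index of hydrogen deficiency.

2

Atom tally by fragment:
  cyclohexane ring core → C:6 H:12
  (− 2 ring H displaced by substituents)
  + CONH2 → C:1 H:2 O:1 N:1
  + CH3 → C:1 H:3
Element totals:
  C: 8
  H: 15
  N: 1
  O: 1
Molecular formula: C8H15NO.
DoU = (2C + 2 + N − H − X) / 2 = (2·8 + 2 + 1 − 15 − 0) / 2 = 2.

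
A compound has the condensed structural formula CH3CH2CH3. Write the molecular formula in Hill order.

C3H8

Atom tally by fragment:
  CH3 → C:1 H:3
  CH2 → C:1 H:2
  CH3 → C:1 H:3
Element totals:
  C: 3
  H: 8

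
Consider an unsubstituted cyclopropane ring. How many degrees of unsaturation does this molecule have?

1

Atom tally by fragment:
  cyclopropane ring core → C:3 H:6
Element totals:
  C: 3
  H: 6
Molecular formula: C3H6.
DoU = (2C + 2 + N − H − X) / 2 = (2·3 + 2 + 0 − 6 − 0) / 2 = 1.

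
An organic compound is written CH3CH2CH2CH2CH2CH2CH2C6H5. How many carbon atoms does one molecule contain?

Atom tally by fragment:
  CH3 → C:1 H:3
  CH2 → C:1 H:2
  CH2 → C:1 H:2
  CH2 → C:1 H:2
  CH2 → C:1 H:2
  CH2 → C:1 H:2
  CH2C6H5 → C:7 H:7
Element totals:
  C: 13
  H: 20

13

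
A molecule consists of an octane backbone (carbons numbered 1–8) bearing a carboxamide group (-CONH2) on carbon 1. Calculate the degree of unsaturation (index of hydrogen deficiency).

1

Atom tally by fragment:
  H2NOCCH2 → C:2 H:4 O:1 N:1
  CH2 → C:1 H:2
  CH2 → C:1 H:2
  CH2 → C:1 H:2
  CH2 → C:1 H:2
  CH2 → C:1 H:2
  CH2 → C:1 H:2
  CH3 → C:1 H:3
Element totals:
  C: 9
  H: 19
  N: 1
  O: 1
Molecular formula: C9H19NO.
DoU = (2C + 2 + N − H − X) / 2 = (2·9 + 2 + 1 − 19 − 0) / 2 = 1.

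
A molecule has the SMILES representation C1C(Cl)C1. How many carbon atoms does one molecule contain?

Atom tally by fragment:
  cyclopropane ring core → C:3 H:6
  (− 1 ring H displaced by substituents)
  + Cl → Cl:1
Element totals:
  C: 3
  H: 5
  Cl: 1

3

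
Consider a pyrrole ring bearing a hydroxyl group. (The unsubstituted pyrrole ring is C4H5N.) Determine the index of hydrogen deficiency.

Atom tally by fragment:
  pyrrole ring core → C:4 H:5 N:1
  (− 1 ring H displaced by substituents)
  + OH → O:1 H:1
Element totals:
  C: 4
  H: 5
  N: 1
  O: 1
Molecular formula: C4H5NO.
DoU = (2C + 2 + N − H − X) / 2 = (2·4 + 2 + 1 − 5 − 0) / 2 = 3.

3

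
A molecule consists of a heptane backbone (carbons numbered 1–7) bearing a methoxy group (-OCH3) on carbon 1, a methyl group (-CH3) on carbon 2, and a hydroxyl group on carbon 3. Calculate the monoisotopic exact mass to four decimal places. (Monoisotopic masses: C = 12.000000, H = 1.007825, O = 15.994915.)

160.1463

Atom tally by fragment:
  CH3OCH2 → C:2 H:5 O:1
  CH(CH3) → C:2 H:4
  CH(OH) → C:1 H:2 O:1
  CH2 → C:1 H:2
  CH2 → C:1 H:2
  CH2 → C:1 H:2
  CH3 → C:1 H:3
Element totals:
  C: 9
  H: 20
  O: 2
Molecular formula: C9H20O2.
  M = 9(12.0) + 20(1.007825) + 2(15.994915)
    = 108.000000 + 20.156500 + 31.989830 = 160.146330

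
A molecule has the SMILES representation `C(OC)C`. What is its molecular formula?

C3H8O

Atom tally by fragment:
  CH3OCH2 → C:2 H:5 O:1
  CH3 → C:1 H:3
Element totals:
  C: 3
  H: 8
  O: 1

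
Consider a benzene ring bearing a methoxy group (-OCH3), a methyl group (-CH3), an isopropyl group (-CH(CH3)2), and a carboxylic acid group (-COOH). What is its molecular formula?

C12H16O3

Atom tally by fragment:
  benzene ring core → C:6 H:6
  (− 4 ring H displaced by substituents)
  + OCH3 → C:1 H:3 O:1
  + CH3 → C:1 H:3
  + CH(CH3)2 → C:3 H:7
  + COOH → C:1 H:1 O:2
Element totals:
  C: 12
  H: 16
  O: 3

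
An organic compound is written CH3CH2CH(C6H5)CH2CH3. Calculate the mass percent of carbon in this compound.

89.12%

Atom tally by fragment:
  CH3 → C:1 H:3
  CH2 → C:1 H:2
  CH(C6H5) → C:7 H:6
  CH2 → C:1 H:2
  CH3 → C:1 H:3
Element totals:
  C: 11
  H: 16
Molecular formula: C11H16.
Molar mass = 148.249 g/mol.
Mass from C: 11 × 12.011 = 132.121 g/mol.
%C = 132.121 / 148.249 × 100 = 89.12%.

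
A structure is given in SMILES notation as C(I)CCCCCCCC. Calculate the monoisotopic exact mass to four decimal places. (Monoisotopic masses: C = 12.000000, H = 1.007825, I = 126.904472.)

Atom tally by fragment:
  ICH2 → C:1 H:2 I:1
  CH2 → C:1 H:2
  CH2 → C:1 H:2
  CH2 → C:1 H:2
  CH2 → C:1 H:2
  CH2 → C:1 H:2
  CH2 → C:1 H:2
  CH2 → C:1 H:2
  CH3 → C:1 H:3
Element totals:
  C: 9
  H: 19
  I: 1
Molecular formula: C9H19I.
  M = 9(12.0) + 19(1.007825) + 126.904472
    = 108.000000 + 19.148675 + 126.904472 = 254.053147

254.0531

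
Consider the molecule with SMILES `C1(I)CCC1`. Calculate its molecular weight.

Atom tally by fragment:
  cyclobutane ring core → C:4 H:8
  (− 1 ring H displaced by substituents)
  + I → I:1
Element totals:
  C: 4
  H: 7
  I: 1
Molecular formula: C4H7I.
  M = 4(12.011) + 7(1.008) + 126.904
    = 48.044 + 7.056 + 126.904 = 182.004

182.00 g/mol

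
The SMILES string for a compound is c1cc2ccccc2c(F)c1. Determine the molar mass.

Atom tally by fragment:
  naphthalene ring system core → C:10 H:8
  (− 1 ring H displaced by substituents)
  + F → F:1
Element totals:
  C: 10
  H: 7
  F: 1
Molecular formula: C10H7F.
  M = 10(12.011) + 7(1.008) + 18.998
    = 120.110 + 7.056 + 18.998 = 146.164

146.16 g/mol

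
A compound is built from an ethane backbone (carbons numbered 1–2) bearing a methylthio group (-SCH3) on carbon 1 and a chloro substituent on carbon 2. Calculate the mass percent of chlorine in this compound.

Atom tally by fragment:
  CH3SCH2 → C:2 H:5 S:1
  CH2Cl → C:1 H:2 Cl:1
Element totals:
  C: 3
  H: 7
  Cl: 1
  S: 1
Molecular formula: C3H7ClS.
Molar mass = 110.599 g/mol.
Mass from Cl: 1 × 35.45 = 35.450 g/mol.
%Cl = 35.450 / 110.599 × 100 = 32.05%.

32.05%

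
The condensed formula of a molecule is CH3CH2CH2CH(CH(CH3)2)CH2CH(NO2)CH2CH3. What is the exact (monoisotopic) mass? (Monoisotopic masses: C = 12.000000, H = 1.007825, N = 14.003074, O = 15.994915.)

Atom tally by fragment:
  CH3 → C:1 H:3
  CH2 → C:1 H:2
  CH2 → C:1 H:2
  CH(CH(CH3)2) → C:4 H:8
  CH2 → C:1 H:2
  CH(NO2) → C:1 H:1 N:1 O:2
  CH2 → C:1 H:2
  CH3 → C:1 H:3
Element totals:
  C: 11
  H: 23
  N: 1
  O: 2
Molecular formula: C11H23NO2.
  M = 11(12.0) + 23(1.007825) + 14.003074 + 2(15.994915)
    = 132.000000 + 23.179975 + 14.003074 + 31.989830 = 201.172879

201.1729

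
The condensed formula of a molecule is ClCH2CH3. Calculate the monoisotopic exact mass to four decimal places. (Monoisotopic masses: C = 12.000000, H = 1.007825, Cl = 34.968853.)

64.0080

Element totals:
  C: 2
  H: 5
  Cl: 1
Molecular formula: C2H5Cl.
  M = 2(12.0) + 5(1.007825) + 34.968853
    = 24.000000 + 5.039125 + 34.968853 = 64.007978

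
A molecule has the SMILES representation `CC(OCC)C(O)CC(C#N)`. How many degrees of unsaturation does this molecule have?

Atom tally by fragment:
  CH3 → C:1 H:3
  CH(OC2H5) → C:3 H:6 O:1
  CH(OH) → C:1 H:2 O:1
  CH2 → C:1 H:2
  CH2CN → C:2 H:2 N:1
Element totals:
  C: 8
  H: 15
  N: 1
  O: 2
Molecular formula: C8H15NO2.
DoU = (2C + 2 + N − H − X) / 2 = (2·8 + 2 + 1 − 15 − 0) / 2 = 2.

2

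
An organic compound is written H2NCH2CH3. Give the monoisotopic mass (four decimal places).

Element totals:
  C: 2
  H: 7
  N: 1
Molecular formula: C2H7N.
  M = 2(12.0) + 7(1.007825) + 14.003074
    = 24.000000 + 7.054775 + 14.003074 = 45.057849

45.0578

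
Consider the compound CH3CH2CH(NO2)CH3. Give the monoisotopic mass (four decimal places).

Element totals:
  C: 4
  H: 9
  N: 1
  O: 2
Molecular formula: C4H9NO2.
  M = 4(12.0) + 9(1.007825) + 14.003074 + 2(15.994915)
    = 48.000000 + 9.070425 + 14.003074 + 31.989830 = 103.063329

103.0633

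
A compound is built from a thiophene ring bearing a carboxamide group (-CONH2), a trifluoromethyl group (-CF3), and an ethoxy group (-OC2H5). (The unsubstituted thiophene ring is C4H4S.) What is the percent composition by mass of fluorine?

Atom tally by fragment:
  thiophene ring core → C:4 H:4 S:1
  (− 3 ring H displaced by substituents)
  + CONH2 → C:1 H:2 O:1 N:1
  + CF3 → C:1 F:3
  + OC2H5 → C:2 H:5 O:1
Element totals:
  C: 8
  H: 8
  F: 3
  N: 1
  O: 2
  S: 1
Molecular formula: C8H8F3NO2S.
Molar mass = 239.211 g/mol.
Mass from F: 3 × 18.998 = 56.994 g/mol.
%F = 56.994 / 239.211 × 100 = 23.83%.

23.83%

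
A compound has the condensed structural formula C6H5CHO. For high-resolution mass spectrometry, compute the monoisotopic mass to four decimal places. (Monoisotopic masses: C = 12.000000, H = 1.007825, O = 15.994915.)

106.0419

Atom tally by fragment:
  benzene ring core → C:6 H:6
  (− 1 ring H displaced by substituents)
  + CHO → C:1 H:1 O:1
Element totals:
  C: 7
  H: 6
  O: 1
Molecular formula: C7H6O.
  M = 7(12.0) + 6(1.007825) + 15.994915
    = 84.000000 + 6.046950 + 15.994915 = 106.041865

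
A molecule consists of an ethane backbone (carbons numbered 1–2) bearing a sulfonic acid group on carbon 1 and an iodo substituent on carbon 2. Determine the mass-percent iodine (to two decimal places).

53.77%

Atom tally by fragment:
  HO3SCH2 → C:1 H:3 S:1 O:3
  CH2I → C:1 H:2 I:1
Element totals:
  C: 2
  H: 5
  I: 1
  O: 3
  S: 1
Molecular formula: C2H5IO3S.
Molar mass = 236.023 g/mol.
Mass from I: 1 × 126.904 = 126.904 g/mol.
%I = 126.904 / 236.023 × 100 = 53.77%.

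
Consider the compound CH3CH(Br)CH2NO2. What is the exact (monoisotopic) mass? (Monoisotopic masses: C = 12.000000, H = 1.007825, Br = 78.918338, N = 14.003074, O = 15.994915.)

166.9582

Atom tally by fragment:
  CH3 → C:1 H:3
  CH(Br) → C:1 H:1 Br:1
  CH2NO2 → C:1 H:2 N:1 O:2
Element totals:
  C: 3
  H: 6
  Br: 1
  N: 1
  O: 2
Molecular formula: C3H6BrNO2.
  M = 3(12.0) + 6(1.007825) + 78.918338 + 14.003074 + 2(15.994915)
    = 36.000000 + 6.046950 + 78.918338 + 14.003074 + 31.989830 = 166.958192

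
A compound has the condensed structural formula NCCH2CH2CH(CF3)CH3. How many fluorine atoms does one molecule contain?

Atom tally by fragment:
  NCCH2 → C:2 H:2 N:1
  CH2 → C:1 H:2
  CH(CF3) → C:2 H:1 F:3
  CH3 → C:1 H:3
Element totals:
  C: 6
  H: 8
  F: 3
  N: 1

3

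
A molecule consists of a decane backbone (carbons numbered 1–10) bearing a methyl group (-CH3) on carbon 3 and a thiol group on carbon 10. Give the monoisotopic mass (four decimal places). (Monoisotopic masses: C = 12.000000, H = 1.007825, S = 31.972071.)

188.1599

Atom tally by fragment:
  CH3 → C:1 H:3
  CH2 → C:1 H:2
  CH(CH3) → C:2 H:4
  CH2 → C:1 H:2
  CH2 → C:1 H:2
  CH2 → C:1 H:2
  CH2 → C:1 H:2
  CH2 → C:1 H:2
  CH2 → C:1 H:2
  CH2SH → C:1 H:3 S:1
Element totals:
  C: 11
  H: 24
  S: 1
Molecular formula: C11H24S.
  M = 11(12.0) + 24(1.007825) + 31.972071
    = 132.000000 + 24.187800 + 31.972071 = 188.159871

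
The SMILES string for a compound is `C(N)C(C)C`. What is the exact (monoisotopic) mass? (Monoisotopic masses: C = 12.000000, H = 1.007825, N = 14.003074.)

73.0891

Atom tally by fragment:
  H2NCH2 → C:1 H:4 N:1
  CH(CH3) → C:2 H:4
  CH3 → C:1 H:3
Element totals:
  C: 4
  H: 11
  N: 1
Molecular formula: C4H11N.
  M = 4(12.0) + 11(1.007825) + 14.003074
    = 48.000000 + 11.086075 + 14.003074 = 73.089149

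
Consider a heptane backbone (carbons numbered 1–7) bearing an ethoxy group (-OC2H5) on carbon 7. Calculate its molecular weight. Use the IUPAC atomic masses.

144.26 g/mol

Atom tally by fragment:
  CH3 → C:1 H:3
  CH2 → C:1 H:2
  CH2 → C:1 H:2
  CH2 → C:1 H:2
  CH2 → C:1 H:2
  CH2 → C:1 H:2
  CH2OC2H5 → C:3 H:7 O:1
Element totals:
  C: 9
  H: 20
  O: 1
Molecular formula: C9H20O.
  M = 9(12.011) + 20(1.008) + 15.999
    = 108.099 + 20.160 + 15.999 = 144.258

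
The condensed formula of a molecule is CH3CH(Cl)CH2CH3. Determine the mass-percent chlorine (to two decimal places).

Element totals:
  C: 4
  H: 9
  Cl: 1
Molecular formula: C4H9Cl.
Molar mass = 92.566 g/mol.
Mass from Cl: 1 × 35.45 = 35.450 g/mol.
%Cl = 35.450 / 92.566 × 100 = 38.30%.

38.30%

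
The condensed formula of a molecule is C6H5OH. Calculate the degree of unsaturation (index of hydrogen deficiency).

Atom tally by fragment:
  benzene ring core → C:6 H:6
  (− 1 ring H displaced by substituents)
  + OH → O:1 H:1
Element totals:
  C: 6
  H: 6
  O: 1
Molecular formula: C6H6O.
DoU = (2C + 2 + N − H − X) / 2 = (2·6 + 2 + 0 − 6 − 0) / 2 = 4.

4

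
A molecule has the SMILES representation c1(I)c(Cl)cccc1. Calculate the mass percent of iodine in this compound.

53.22%

Atom tally by fragment:
  benzene ring core → C:6 H:6
  (− 2 ring H displaced by substituents)
  + I → I:1
  + Cl → Cl:1
Element totals:
  C: 6
  H: 4
  Cl: 1
  I: 1
Molecular formula: C6H4ClI.
Molar mass = 238.452 g/mol.
Mass from I: 1 × 126.904 = 126.904 g/mol.
%I = 126.904 / 238.452 × 100 = 53.22%.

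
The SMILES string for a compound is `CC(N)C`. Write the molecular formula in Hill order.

C3H9N

Atom tally by fragment:
  CH3 → C:1 H:3
  CH(NH2) → C:1 H:3 N:1
  CH3 → C:1 H:3
Element totals:
  C: 3
  H: 9
  N: 1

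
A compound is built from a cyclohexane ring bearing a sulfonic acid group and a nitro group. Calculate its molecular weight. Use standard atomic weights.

209.22 g/mol

Atom tally by fragment:
  cyclohexane ring core → C:6 H:12
  (− 2 ring H displaced by substituents)
  + SO3H → S:1 O:3 H:1
  + NO2 → N:1 O:2
Element totals:
  C: 6
  H: 11
  N: 1
  O: 5
  S: 1
Molecular formula: C6H11NO5S.
  M = 6(12.011) + 11(1.008) + 14.007 + 5(15.999) + 32.06
    = 72.066 + 11.088 + 14.007 + 79.995 + 32.060 = 209.216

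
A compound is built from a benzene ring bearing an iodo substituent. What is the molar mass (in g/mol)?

Atom tally by fragment:
  benzene ring core → C:6 H:6
  (− 1 ring H displaced by substituents)
  + I → I:1
Element totals:
  C: 6
  H: 5
  I: 1
Molecular formula: C6H5I.
  M = 6(12.011) + 5(1.008) + 126.904
    = 72.066 + 5.040 + 126.904 = 204.010

204.01 g/mol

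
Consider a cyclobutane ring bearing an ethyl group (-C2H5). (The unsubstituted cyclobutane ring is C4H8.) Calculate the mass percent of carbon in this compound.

85.63%

Atom tally by fragment:
  cyclobutane ring core → C:4 H:8
  (− 1 ring H displaced by substituents)
  + C2H5 → C:2 H:5
Element totals:
  C: 6
  H: 12
Molecular formula: C6H12.
Molar mass = 84.162 g/mol.
Mass from C: 6 × 12.011 = 72.066 g/mol.
%C = 72.066 / 84.162 × 100 = 85.63%.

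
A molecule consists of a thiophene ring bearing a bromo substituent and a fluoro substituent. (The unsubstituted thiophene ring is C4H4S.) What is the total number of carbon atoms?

Atom tally by fragment:
  thiophene ring core → C:4 H:4 S:1
  (− 2 ring H displaced by substituents)
  + Br → Br:1
  + F → F:1
Element totals:
  C: 4
  H: 2
  Br: 1
  F: 1
  S: 1

4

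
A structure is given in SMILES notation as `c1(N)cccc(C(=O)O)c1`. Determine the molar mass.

Atom tally by fragment:
  benzene ring core → C:6 H:6
  (− 2 ring H displaced by substituents)
  + NH2 → N:1 H:2
  + COOH → C:1 H:1 O:2
Element totals:
  C: 7
  H: 7
  N: 1
  O: 2
Molecular formula: C7H7NO2.
  M = 7(12.011) + 7(1.008) + 14.007 + 2(15.999)
    = 84.077 + 7.056 + 14.007 + 31.998 = 137.138

137.14 g/mol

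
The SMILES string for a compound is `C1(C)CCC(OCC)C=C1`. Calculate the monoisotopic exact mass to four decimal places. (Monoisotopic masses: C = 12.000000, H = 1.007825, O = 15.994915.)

140.1201

Atom tally by fragment:
  cyclohexene ring core → C:6 H:10
  (− 2 ring H displaced by substituents)
  + CH3 → C:1 H:3
  + OC2H5 → C:2 H:5 O:1
Element totals:
  C: 9
  H: 16
  O: 1
Molecular formula: C9H16O.
  M = 9(12.0) + 16(1.007825) + 15.994915
    = 108.000000 + 16.125200 + 15.994915 = 140.120115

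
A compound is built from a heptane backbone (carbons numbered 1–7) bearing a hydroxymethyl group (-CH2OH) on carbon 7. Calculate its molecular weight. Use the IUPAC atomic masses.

130.23 g/mol

Atom tally by fragment:
  CH3 → C:1 H:3
  CH2 → C:1 H:2
  CH2 → C:1 H:2
  CH2 → C:1 H:2
  CH2 → C:1 H:2
  CH2 → C:1 H:2
  CH2CH2OH → C:2 H:5 O:1
Element totals:
  C: 8
  H: 18
  O: 1
Molecular formula: C8H18O.
  M = 8(12.011) + 18(1.008) + 15.999
    = 96.088 + 18.144 + 15.999 = 130.231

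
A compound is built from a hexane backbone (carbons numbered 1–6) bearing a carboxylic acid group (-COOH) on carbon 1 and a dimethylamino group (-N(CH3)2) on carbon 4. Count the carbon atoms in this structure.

Atom tally by fragment:
  HOOCCH2 → C:2 H:3 O:2
  CH2 → C:1 H:2
  CH2 → C:1 H:2
  CH(N(CH3)2) → C:3 H:7 N:1
  CH2 → C:1 H:2
  CH3 → C:1 H:3
Element totals:
  C: 9
  H: 19
  N: 1
  O: 2

9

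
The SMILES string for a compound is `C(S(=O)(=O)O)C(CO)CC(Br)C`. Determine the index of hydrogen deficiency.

Atom tally by fragment:
  HO3SCH2 → C:1 H:3 S:1 O:3
  CH(CH2OH) → C:2 H:4 O:1
  CH2 → C:1 H:2
  CH(Br) → C:1 H:1 Br:1
  CH3 → C:1 H:3
Element totals:
  C: 6
  H: 13
  Br: 1
  O: 4
  S: 1
Molecular formula: C6H13BrO4S.
DoU = (2C + 2 + N − H − X) / 2 = (2·6 + 2 + 0 − 13 − 1) / 2 = 0.

0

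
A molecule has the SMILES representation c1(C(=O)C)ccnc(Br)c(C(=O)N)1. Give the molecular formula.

Atom tally by fragment:
  pyridine ring core → C:5 H:5 N:1
  (− 3 ring H displaced by substituents)
  + COCH3 → C:2 H:3 O:1
  + Br → Br:1
  + CONH2 → C:1 H:2 O:1 N:1
Element totals:
  C: 8
  H: 7
  Br: 1
  N: 2
  O: 2

C8H7BrN2O2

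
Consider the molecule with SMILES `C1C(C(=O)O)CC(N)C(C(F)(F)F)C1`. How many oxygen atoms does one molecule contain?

Atom tally by fragment:
  cyclohexane ring core → C:6 H:12
  (− 3 ring H displaced by substituents)
  + COOH → C:1 H:1 O:2
  + NH2 → N:1 H:2
  + CF3 → C:1 F:3
Element totals:
  C: 8
  H: 12
  F: 3
  N: 1
  O: 2

2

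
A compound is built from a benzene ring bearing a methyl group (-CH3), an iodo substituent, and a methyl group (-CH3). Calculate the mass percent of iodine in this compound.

54.68%

Atom tally by fragment:
  benzene ring core → C:6 H:6
  (− 3 ring H displaced by substituents)
  + CH3 → C:1 H:3
  + I → I:1
  + CH3 → C:1 H:3
Element totals:
  C: 8
  H: 9
  I: 1
Molecular formula: C8H9I.
Molar mass = 232.064 g/mol.
Mass from I: 1 × 126.904 = 126.904 g/mol.
%I = 126.904 / 232.064 × 100 = 54.68%.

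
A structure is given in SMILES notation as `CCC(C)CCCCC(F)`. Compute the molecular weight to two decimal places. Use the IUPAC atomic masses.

146.25 g/mol

Atom tally by fragment:
  CH3 → C:1 H:3
  CH2 → C:1 H:2
  CH(CH3) → C:2 H:4
  CH2 → C:1 H:2
  CH2 → C:1 H:2
  CH2 → C:1 H:2
  CH2 → C:1 H:2
  CH2F → C:1 H:2 F:1
Element totals:
  C: 9
  H: 19
  F: 1
Molecular formula: C9H19F.
  M = 9(12.011) + 19(1.008) + 18.998
    = 108.099 + 19.152 + 18.998 = 146.249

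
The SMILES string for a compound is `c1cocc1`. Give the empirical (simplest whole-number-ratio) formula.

Atom tally by fragment:
  furan ring core → C:4 H:4 O:1
Element totals:
  C: 4
  H: 4
  O: 1
Molecular formula: C4H4O.
gcd of subscripts (4, 4, 1) = 1, so the empirical formula equals the molecular formula.

C4H4O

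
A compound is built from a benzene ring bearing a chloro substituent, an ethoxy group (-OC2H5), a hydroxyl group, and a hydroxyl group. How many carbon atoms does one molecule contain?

Atom tally by fragment:
  benzene ring core → C:6 H:6
  (− 4 ring H displaced by substituents)
  + Cl → Cl:1
  + OC2H5 → C:2 H:5 O:1
  + OH → O:1 H:1
  + OH → O:1 H:1
Element totals:
  C: 8
  H: 9
  Cl: 1
  O: 3

8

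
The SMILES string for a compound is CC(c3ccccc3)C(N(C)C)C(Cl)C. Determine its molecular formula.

Atom tally by fragment:
  CH3 → C:1 H:3
  CH(C6H5) → C:7 H:6
  CH(N(CH3)2) → C:3 H:7 N:1
  CH(Cl) → C:1 H:1 Cl:1
  CH3 → C:1 H:3
Element totals:
  C: 13
  H: 20
  Cl: 1
  N: 1

C13H20ClN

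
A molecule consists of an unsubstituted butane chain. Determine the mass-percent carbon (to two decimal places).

82.66%

Atom tally by fragment:
  CH3 → C:1 H:3
  CH2 → C:1 H:2
  CH2 → C:1 H:2
  CH3 → C:1 H:3
Element totals:
  C: 4
  H: 10
Molecular formula: C4H10.
Molar mass = 58.124 g/mol.
Mass from C: 4 × 12.011 = 48.044 g/mol.
%C = 48.044 / 58.124 × 100 = 82.66%.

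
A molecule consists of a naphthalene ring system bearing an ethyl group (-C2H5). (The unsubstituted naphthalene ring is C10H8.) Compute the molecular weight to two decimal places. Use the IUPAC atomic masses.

Atom tally by fragment:
  naphthalene ring system core → C:10 H:8
  (− 1 ring H displaced by substituents)
  + C2H5 → C:2 H:5
Element totals:
  C: 12
  H: 12
Molecular formula: C12H12.
  M = 12(12.011) + 12(1.008)
    = 144.132 + 12.096 = 156.228

156.23 g/mol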